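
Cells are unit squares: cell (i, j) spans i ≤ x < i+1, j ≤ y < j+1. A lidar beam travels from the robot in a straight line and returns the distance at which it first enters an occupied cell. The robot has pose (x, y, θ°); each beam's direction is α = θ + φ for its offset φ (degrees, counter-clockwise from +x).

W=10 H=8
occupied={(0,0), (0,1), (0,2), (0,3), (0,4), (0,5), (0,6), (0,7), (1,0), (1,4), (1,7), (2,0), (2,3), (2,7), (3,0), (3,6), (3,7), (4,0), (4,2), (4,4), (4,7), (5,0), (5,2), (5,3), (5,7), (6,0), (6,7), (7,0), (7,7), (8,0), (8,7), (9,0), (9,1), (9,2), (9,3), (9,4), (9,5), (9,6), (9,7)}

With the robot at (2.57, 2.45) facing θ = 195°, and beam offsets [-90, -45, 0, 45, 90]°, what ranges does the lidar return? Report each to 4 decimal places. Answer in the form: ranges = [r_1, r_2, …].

ranges = [0.5694, 1.8129, 1.6254, 1.6743, 1.5012]

beam 1: φ=-90°, α=105°
  dir = (cos 105°, sin 105°) = (-0.2588, 0.9659); from cell (2,2)
  next x-line at t=2.2023, next y-line at t=0.5694; Δt_x=3.8637, Δt_y=1.0353
    y: enter (2,3) at t=0.5694 ← occupied
  → r_1 = 0.5694
beam 2: φ=-45°, α=150°
  dir = (cos 150°, sin 150°) = (-0.8660, 0.5000); from cell (2,2)
  next x-line at t=0.6582, next y-line at t=1.1000; Δt_x=1.1547, Δt_y=2.0000
    x: enter (1,2) at t=0.6582
    y: enter (1,3) at t=1.1000
    x: enter (0,3) at t=1.8129 ← occupied
  → r_2 = 1.8129
beam 3: φ=0°, α=195°
  dir = (cos 195°, sin 195°) = (-0.9659, -0.2588); from cell (2,2)
  next x-line at t=0.5901, next y-line at t=1.7387; Δt_x=1.0353, Δt_y=3.8637
    x: enter (1,2) at t=0.5901
    x: enter (0,2) at t=1.6254 ← occupied
  → r_3 = 1.6254
beam 4: φ=45°, α=240°
  dir = (cos 240°, sin 240°) = (-0.5000, -0.8660); from cell (2,2)
  next x-line at t=1.1400, next y-line at t=0.5196; Δt_x=2.0000, Δt_y=1.1547
    y: enter (2,1) at t=0.5196
    x: enter (1,1) at t=1.1400
    y: enter (1,0) at t=1.6743 ← occupied
  → r_4 = 1.6743
beam 5: φ=90°, α=285°
  dir = (cos 285°, sin 285°) = (0.2588, -0.9659); from cell (2,2)
  next x-line at t=1.6614, next y-line at t=0.4659; Δt_x=3.8637, Δt_y=1.0353
    y: enter (2,1) at t=0.4659
    y: enter (2,0) at t=1.5012 ← occupied
  → r_5 = 1.5012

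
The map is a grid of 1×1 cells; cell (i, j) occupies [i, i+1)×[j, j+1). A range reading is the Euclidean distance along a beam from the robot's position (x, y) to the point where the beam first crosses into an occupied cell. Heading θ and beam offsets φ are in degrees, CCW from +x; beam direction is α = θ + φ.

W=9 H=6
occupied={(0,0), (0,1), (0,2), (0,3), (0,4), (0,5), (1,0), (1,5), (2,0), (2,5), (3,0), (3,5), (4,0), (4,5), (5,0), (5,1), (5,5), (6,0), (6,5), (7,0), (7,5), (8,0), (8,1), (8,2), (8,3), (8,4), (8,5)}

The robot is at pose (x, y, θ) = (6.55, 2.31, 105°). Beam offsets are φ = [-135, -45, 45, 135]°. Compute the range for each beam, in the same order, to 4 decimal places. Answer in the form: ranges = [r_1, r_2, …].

beam 1: φ=-135°, α=330°
  cosα=0.8660 sinα=-0.5000 | (6,2) | tMaxX 0.5196 tMaxY 0.6200 | tΔX 1.1547 tΔY 2.0000
    t=0.5196 [x] (7,2)
    t=0.6200 [y] (7,1)
    t=1.6743 [x] (8,1) — stop
  → r_1 = 1.6743
beam 2: φ=-45°, α=60°
  cosα=0.5000 sinα=0.8660 | (6,2) | tMaxX 0.9000 tMaxY 0.7967 | tΔX 2.0000 tΔY 1.1547
    t=0.7967 [y] (6,3)
    t=0.9000 [x] (7,3)
    t=1.9514 [y] (7,4)
    t=2.9000 [x] (8,4) — stop
  → r_2 = 2.9000
beam 3: φ=45°, α=150°
  cosα=-0.8660 sinα=0.5000 | (6,2) | tMaxX 0.6351 tMaxY 1.3800 | tΔX 1.1547 tΔY 2.0000
    t=0.6351 [x] (5,2)
    t=1.3800 [y] (5,3)
    t=1.7898 [x] (4,3)
    t=2.9445 [x] (3,3)
    t=3.3800 [y] (3,4)
    t=4.0992 [x] (2,4)
    t=5.2539 [x] (1,4)
    t=5.3800 [y] (1,5) — stop
  → r_3 = 5.3800
beam 4: φ=135°, α=240°
  cosα=-0.5000 sinα=-0.8660 | (6,2) | tMaxX 1.1000 tMaxY 0.3580 | tΔX 2.0000 tΔY 1.1547
    t=0.3580 [y] (6,1)
    t=1.1000 [x] (5,1) — stop
  → r_4 = 1.1000

ranges = [1.6743, 2.9000, 5.3800, 1.1000]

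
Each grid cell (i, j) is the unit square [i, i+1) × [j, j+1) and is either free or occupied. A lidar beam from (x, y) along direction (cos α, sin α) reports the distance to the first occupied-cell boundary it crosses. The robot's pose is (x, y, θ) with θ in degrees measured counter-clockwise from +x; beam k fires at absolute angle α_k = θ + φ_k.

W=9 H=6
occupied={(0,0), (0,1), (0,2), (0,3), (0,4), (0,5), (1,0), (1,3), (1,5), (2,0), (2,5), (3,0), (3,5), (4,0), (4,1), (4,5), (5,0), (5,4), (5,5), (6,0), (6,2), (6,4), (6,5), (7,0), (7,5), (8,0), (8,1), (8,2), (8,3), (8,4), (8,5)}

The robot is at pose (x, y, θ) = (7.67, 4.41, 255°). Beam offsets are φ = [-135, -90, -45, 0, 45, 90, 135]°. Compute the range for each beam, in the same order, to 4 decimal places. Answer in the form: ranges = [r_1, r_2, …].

beam 1: φ=-135°, α=120°
  dir = (cos 120°, sin 120°) = (-0.5000, 0.8660); from cell (7,4)
  next x-line at t=1.3400, next y-line at t=0.6813; Δt_x=2.0000, Δt_y=1.1547
    y: enter (7,5) at t=0.6813 ← occupied
  → r_1 = 0.6813
beam 2: φ=-90°, α=165°
  dir = (cos 165°, sin 165°) = (-0.9659, 0.2588); from cell (7,4)
  next x-line at t=0.6936, next y-line at t=2.2796; Δt_x=1.0353, Δt_y=3.8637
    x: enter (6,4) at t=0.6936 ← occupied
  → r_2 = 0.6936
beam 3: φ=-45°, α=210°
  dir = (cos 210°, sin 210°) = (-0.8660, -0.5000); from cell (7,4)
  next x-line at t=0.7736, next y-line at t=0.8200; Δt_x=1.1547, Δt_y=2.0000
    x: enter (6,4) at t=0.7736 ← occupied
  → r_3 = 0.7736
beam 4: φ=0°, α=255°
  dir = (cos 255°, sin 255°) = (-0.2588, -0.9659); from cell (7,4)
  next x-line at t=2.5887, next y-line at t=0.4245; Δt_x=3.8637, Δt_y=1.0353
    y: enter (7,3) at t=0.4245
    y: enter (7,2) at t=1.4597
    y: enter (7,1) at t=2.4950
    x: enter (6,1) at t=2.5887
    y: enter (6,0) at t=3.5303 ← occupied
  → r_4 = 3.5303
beam 5: φ=45°, α=300°
  dir = (cos 300°, sin 300°) = (0.5000, -0.8660); from cell (7,4)
  next x-line at t=0.6600, next y-line at t=0.4734; Δt_x=2.0000, Δt_y=1.1547
    y: enter (7,3) at t=0.4734
    x: enter (8,3) at t=0.6600 ← occupied
  → r_5 = 0.6600
beam 6: φ=90°, α=345°
  dir = (cos 345°, sin 345°) = (0.9659, -0.2588); from cell (7,4)
  next x-line at t=0.3416, next y-line at t=1.5841; Δt_x=1.0353, Δt_y=3.8637
    x: enter (8,4) at t=0.3416 ← occupied
  → r_6 = 0.3416
beam 7: φ=135°, α=30°
  dir = (cos 30°, sin 30°) = (0.8660, 0.5000); from cell (7,4)
  next x-line at t=0.3811, next y-line at t=1.1800; Δt_x=1.1547, Δt_y=2.0000
    x: enter (8,4) at t=0.3811 ← occupied
  → r_7 = 0.3811

ranges = [0.6813, 0.6936, 0.7736, 3.5303, 0.6600, 0.3416, 0.3811]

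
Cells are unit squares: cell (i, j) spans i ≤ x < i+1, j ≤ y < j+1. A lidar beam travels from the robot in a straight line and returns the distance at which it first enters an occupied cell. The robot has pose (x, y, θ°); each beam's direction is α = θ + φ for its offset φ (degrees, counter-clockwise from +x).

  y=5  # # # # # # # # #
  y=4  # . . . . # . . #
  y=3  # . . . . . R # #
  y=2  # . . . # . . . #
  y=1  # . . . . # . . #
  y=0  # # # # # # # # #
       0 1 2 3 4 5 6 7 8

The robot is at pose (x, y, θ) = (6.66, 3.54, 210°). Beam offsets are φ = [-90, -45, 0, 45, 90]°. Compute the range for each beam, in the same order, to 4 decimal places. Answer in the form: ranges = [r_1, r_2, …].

ranges = [1.3200, 5.6410, 1.9168, 2.5500, 2.6800]

beam 1: φ=-90°, α=120°
  d=(-0.5000,0.8660)  start (6,3)  tX=1.3200 tY=0.5312  stride 1/|dx|=2.0000 1/|dy|=1.1547
    cross y-line → (6,4), t=0.5312
    cross x-line → (5,4), t=1.3200 (wall)
  → r_1 = 1.3200
beam 2: φ=-45°, α=165°
  d=(-0.9659,0.2588)  start (6,3)  tX=0.6833 tY=1.7773  stride 1/|dx|=1.0353 1/|dy|=3.8637
    cross x-line → (5,3), t=0.6833
    cross x-line → (4,3), t=1.7186
    cross y-line → (4,4), t=1.7773
    cross x-line → (3,4), t=2.7538
    cross x-line → (2,4), t=3.7891
    cross x-line → (1,4), t=4.8244
    cross y-line → (1,5), t=5.6410 (wall)
  → r_2 = 5.6410
beam 3: φ=0°, α=210°
  d=(-0.8660,-0.5000)  start (6,3)  tX=0.7621 tY=1.0800  stride 1/|dx|=1.1547 1/|dy|=2.0000
    cross x-line → (5,3), t=0.7621
    cross y-line → (5,2), t=1.0800
    cross x-line → (4,2), t=1.9168 (wall)
  → r_3 = 1.9168
beam 4: φ=45°, α=255°
  d=(-0.2588,-0.9659)  start (6,3)  tX=2.5500 tY=0.5590  stride 1/|dx|=3.8637 1/|dy|=1.0353
    cross y-line → (6,2), t=0.5590
    cross y-line → (6,1), t=1.5943
    cross x-line → (5,1), t=2.5500 (wall)
  → r_4 = 2.5500
beam 5: φ=90°, α=300°
  d=(0.5000,-0.8660)  start (6,3)  tX=0.6800 tY=0.6235  stride 1/|dx|=2.0000 1/|dy|=1.1547
    cross y-line → (6,2), t=0.6235
    cross x-line → (7,2), t=0.6800
    cross y-line → (7,1), t=1.7782
    cross x-line → (8,1), t=2.6800 (wall)
  → r_5 = 2.6800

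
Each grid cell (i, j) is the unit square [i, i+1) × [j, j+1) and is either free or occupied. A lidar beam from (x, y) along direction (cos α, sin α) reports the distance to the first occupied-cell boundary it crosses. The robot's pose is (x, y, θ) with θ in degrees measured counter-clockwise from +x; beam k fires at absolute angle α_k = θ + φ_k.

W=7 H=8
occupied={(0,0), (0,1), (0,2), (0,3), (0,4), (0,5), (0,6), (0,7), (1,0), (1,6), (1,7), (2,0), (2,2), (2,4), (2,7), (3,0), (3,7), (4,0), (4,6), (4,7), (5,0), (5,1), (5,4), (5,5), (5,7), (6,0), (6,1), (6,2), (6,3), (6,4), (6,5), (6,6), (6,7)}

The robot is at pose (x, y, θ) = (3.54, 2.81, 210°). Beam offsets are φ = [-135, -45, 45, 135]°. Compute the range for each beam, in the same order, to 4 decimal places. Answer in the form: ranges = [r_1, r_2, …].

beam 1: φ=-135°, α=75°
  d=(0.2588,0.9659)  start (3,2)  tX=1.7773 tY=0.1967  stride 1/|dx|=3.8637 1/|dy|=1.0353
    cross y-line → (3,3), t=0.1967
    cross y-line → (3,4), t=1.2320
    cross x-line → (4,4), t=1.7773
    cross y-line → (4,5), t=2.2673
    cross y-line → (4,6), t=3.3025 (wall)
  → r_1 = 3.3025
beam 2: φ=-45°, α=165°
  d=(-0.9659,0.2588)  start (3,2)  tX=0.5590 tY=0.7341  stride 1/|dx|=1.0353 1/|dy|=3.8637
    cross x-line → (2,2), t=0.5590 (wall)
  → r_2 = 0.5590
beam 3: φ=45°, α=255°
  d=(-0.2588,-0.9659)  start (3,2)  tX=2.0864 tY=0.8386  stride 1/|dx|=3.8637 1/|dy|=1.0353
    cross y-line → (3,1), t=0.8386
    cross y-line → (3,0), t=1.8738 (wall)
  → r_3 = 1.8738
beam 4: φ=135°, α=345°
  d=(0.9659,-0.2588)  start (3,2)  tX=0.4762 tY=3.1296  stride 1/|dx|=1.0353 1/|dy|=3.8637
    cross x-line → (4,2), t=0.4762
    cross x-line → (5,2), t=1.5115
    cross x-line → (6,2), t=2.5468 (wall)
  → r_4 = 2.5468

ranges = [3.3025, 0.5590, 1.8738, 2.5468]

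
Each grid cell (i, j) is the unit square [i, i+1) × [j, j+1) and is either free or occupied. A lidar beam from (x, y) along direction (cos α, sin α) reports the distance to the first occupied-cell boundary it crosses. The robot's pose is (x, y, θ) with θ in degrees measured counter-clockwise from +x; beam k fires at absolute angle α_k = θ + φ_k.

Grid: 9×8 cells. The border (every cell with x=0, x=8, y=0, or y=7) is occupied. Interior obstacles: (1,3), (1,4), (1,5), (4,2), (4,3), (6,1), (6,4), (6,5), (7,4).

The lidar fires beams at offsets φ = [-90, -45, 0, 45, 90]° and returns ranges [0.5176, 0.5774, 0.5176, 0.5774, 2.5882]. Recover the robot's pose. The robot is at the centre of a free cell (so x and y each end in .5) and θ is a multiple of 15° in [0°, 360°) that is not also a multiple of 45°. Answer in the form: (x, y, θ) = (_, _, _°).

(x, y, θ) = (5.5, 1.5, 345°)

Enumerate (i+0.5, j+0.5, θ) over the 33 free cells and 16 admissible headings. For each, cast all 5 beams and compare to the given ranges.
  (1.5, 2.5, 210°): beam 1 = 0.5774 ≠ 0.5176 ✗
  (5.5, 4.5, 60°): beam 1 = 0.5774 ≠ 0.5176 ✗
  (3.5, 1.5, 195°): beam 1 = 5.6940 ≠ 0.5176 ✗
  (2.5, 4.5, 300°): beam 1 = 0.5774 ≠ 0.5176 ✗
  …
  (5.5, 1.5, 345°): r_1=0.5176, r_2=0.5774, r_3=0.5176, r_4=0.5774, r_5=2.5882 — all match ✓
Unique over the lattice → pose = (5.5, 1.5, 345°).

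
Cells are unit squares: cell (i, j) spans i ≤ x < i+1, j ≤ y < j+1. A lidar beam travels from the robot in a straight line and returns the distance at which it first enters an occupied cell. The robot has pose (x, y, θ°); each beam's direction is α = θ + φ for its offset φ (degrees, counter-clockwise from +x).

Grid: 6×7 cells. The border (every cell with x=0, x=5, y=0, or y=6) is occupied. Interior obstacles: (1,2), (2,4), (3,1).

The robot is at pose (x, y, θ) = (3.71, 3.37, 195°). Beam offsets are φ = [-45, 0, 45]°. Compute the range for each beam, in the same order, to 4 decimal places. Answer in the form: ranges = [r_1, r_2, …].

beam 1: φ=-45°, α=150°
  cosα=-0.8660 sinα=0.5000 | (3,3) | tMaxX 0.8198 tMaxY 1.2600 | tΔX 1.1547 tΔY 2.0000
    t=0.8198 [x] (2,3)
    t=1.2600 [y] (2,4) — stop
  → r_1 = 1.2600
beam 2: φ=0°, α=195°
  cosα=-0.9659 sinα=-0.2588 | (3,3) | tMaxX 0.7350 tMaxY 1.4296 | tΔX 1.0353 tΔY 3.8637
    t=0.7350 [x] (2,3)
    t=1.4296 [y] (2,2)
    t=1.7703 [x] (1,2) — stop
  → r_2 = 1.7703
beam 3: φ=45°, α=240°
  cosα=-0.5000 sinα=-0.8660 | (3,3) | tMaxX 1.4200 tMaxY 0.4272 | tΔX 2.0000 tΔY 1.1547
    t=0.4272 [y] (3,2)
    t=1.4200 [x] (2,2)
    t=1.5819 [y] (2,1)
    t=2.7366 [y] (2,0) — stop
  → r_3 = 2.7366

ranges = [1.2600, 1.7703, 2.7366]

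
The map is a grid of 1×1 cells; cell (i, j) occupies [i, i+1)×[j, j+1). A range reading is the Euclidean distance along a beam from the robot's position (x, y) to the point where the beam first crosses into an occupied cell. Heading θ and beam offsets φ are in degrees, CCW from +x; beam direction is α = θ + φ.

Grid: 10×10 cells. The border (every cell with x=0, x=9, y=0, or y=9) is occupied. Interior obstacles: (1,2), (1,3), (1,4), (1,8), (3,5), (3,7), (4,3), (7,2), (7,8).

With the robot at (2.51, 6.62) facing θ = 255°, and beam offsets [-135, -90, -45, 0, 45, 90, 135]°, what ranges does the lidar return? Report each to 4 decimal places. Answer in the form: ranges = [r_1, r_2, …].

ranges = [1.5935, 1.5633, 1.7436, 1.9705, 0.9800, 6.7189, 0.7600]

beam 1: φ=-135°, α=120°
  d=(-0.5000,0.8660)  start (2,6)  tX=1.0200 tY=0.4388  stride 1/|dx|=2.0000 1/|dy|=1.1547
    cross y-line → (2,7), t=0.4388
    cross x-line → (1,7), t=1.0200
    cross y-line → (1,8), t=1.5935 (wall)
  → r_1 = 1.5935
beam 2: φ=-90°, α=165°
  d=(-0.9659,0.2588)  start (2,6)  tX=0.5280 tY=1.4682  stride 1/|dx|=1.0353 1/|dy|=3.8637
    cross x-line → (1,6), t=0.5280
    cross y-line → (1,7), t=1.4682
    cross x-line → (0,7), t=1.5633 (wall)
  → r_2 = 1.5633
beam 3: φ=-45°, α=210°
  d=(-0.8660,-0.5000)  start (2,6)  tX=0.5889 tY=1.2400  stride 1/|dx|=1.1547 1/|dy|=2.0000
    cross x-line → (1,6), t=0.5889
    cross y-line → (1,5), t=1.2400
    cross x-line → (0,5), t=1.7436 (wall)
  → r_3 = 1.7436
beam 4: φ=0°, α=255°
  d=(-0.2588,-0.9659)  start (2,6)  tX=1.9705 tY=0.6419  stride 1/|dx|=3.8637 1/|dy|=1.0353
    cross y-line → (2,5), t=0.6419
    cross y-line → (2,4), t=1.6771
    cross x-line → (1,4), t=1.9705 (wall)
  → r_4 = 1.9705
beam 5: φ=45°, α=300°
  d=(0.5000,-0.8660)  start (2,6)  tX=0.9800 tY=0.7159  stride 1/|dx|=2.0000 1/|dy|=1.1547
    cross y-line → (2,5), t=0.7159
    cross x-line → (3,5), t=0.9800 (wall)
  → r_5 = 0.9800
beam 6: φ=90°, α=345°
  d=(0.9659,-0.2588)  start (2,6)  tX=0.5073 tY=2.3955  stride 1/|dx|=1.0353 1/|dy|=3.8637
    cross x-line → (3,6), t=0.5073
    cross x-line → (4,6), t=1.5426
    cross y-line → (4,5), t=2.3955
    cross x-line → (5,5), t=2.5778
    cross x-line → (6,5), t=3.6131
    cross x-line → (7,5), t=4.6484
    cross x-line → (8,5), t=5.6837
    cross y-line → (8,4), t=6.2592
    cross x-line → (9,4), t=6.7189 (wall)
  → r_6 = 6.7189
beam 7: φ=135°, α=30°
  d=(0.8660,0.5000)  start (2,6)  tX=0.5658 tY=0.7600  stride 1/|dx|=1.1547 1/|dy|=2.0000
    cross x-line → (3,6), t=0.5658
    cross y-line → (3,7), t=0.7600 (wall)
  → r_7 = 0.7600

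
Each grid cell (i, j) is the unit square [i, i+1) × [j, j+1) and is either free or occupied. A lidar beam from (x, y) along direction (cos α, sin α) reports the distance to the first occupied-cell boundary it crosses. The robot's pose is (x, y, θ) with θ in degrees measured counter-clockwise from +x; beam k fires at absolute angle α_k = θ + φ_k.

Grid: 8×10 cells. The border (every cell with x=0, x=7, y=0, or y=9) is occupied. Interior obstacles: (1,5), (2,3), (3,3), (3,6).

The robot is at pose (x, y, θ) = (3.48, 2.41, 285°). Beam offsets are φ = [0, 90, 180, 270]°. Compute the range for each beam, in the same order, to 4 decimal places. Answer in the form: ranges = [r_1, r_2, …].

beam 1: φ=0°, α=285°
  cosα=0.2588 sinα=-0.9659 | (3,2) | tMaxX 2.0091 tMaxY 0.4245 | tΔX 3.8637 tΔY 1.0353
    t=0.4245 [y] (3,1)
    t=1.4597 [y] (3,0) — stop
  → r_1 = 1.4597
beam 2: φ=90°, α=15°
  cosα=0.9659 sinα=0.2588 | (3,2) | tMaxX 0.5383 tMaxY 2.2796 | tΔX 1.0353 tΔY 3.8637
    t=0.5383 [x] (4,2)
    t=1.5736 [x] (5,2)
    t=2.2796 [y] (5,3)
    t=2.6089 [x] (6,3)
    t=3.6442 [x] (7,3) — stop
  → r_2 = 3.6442
beam 3: φ=180°, α=105°
  cosα=-0.2588 sinα=0.9659 | (3,2) | tMaxX 1.8546 tMaxY 0.6108 | tΔX 3.8637 tΔY 1.0353
    t=0.6108 [y] (3,3) — stop
  → r_3 = 0.6108
beam 4: φ=270°, α=195°
  cosα=-0.9659 sinα=-0.2588 | (3,2) | tMaxX 0.4969 tMaxY 1.5841 | tΔX 1.0353 tΔY 3.8637
    t=0.4969 [x] (2,2)
    t=1.5322 [x] (1,2)
    t=1.5841 [y] (1,1)
    t=2.5675 [x] (0,1) — stop
  → r_4 = 2.5675

ranges = [1.4597, 3.6442, 0.6108, 2.5675]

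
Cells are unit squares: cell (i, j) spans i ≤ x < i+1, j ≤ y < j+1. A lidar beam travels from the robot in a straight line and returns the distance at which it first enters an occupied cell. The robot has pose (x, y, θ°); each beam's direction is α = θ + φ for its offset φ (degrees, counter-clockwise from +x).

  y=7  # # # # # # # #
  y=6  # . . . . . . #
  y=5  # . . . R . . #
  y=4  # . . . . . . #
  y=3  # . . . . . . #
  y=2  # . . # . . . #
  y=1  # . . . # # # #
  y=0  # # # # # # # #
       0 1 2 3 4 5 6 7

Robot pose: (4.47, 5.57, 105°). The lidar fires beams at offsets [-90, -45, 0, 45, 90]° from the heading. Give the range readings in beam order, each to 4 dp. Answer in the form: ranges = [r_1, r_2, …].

beam 1: φ=-90°, α=15°
  direction (0.9659, 0.2588); cell (4,5); t to first gridline: x 0.5487, y 1.6614 (then +1.0353 / +3.8637)
    (5,5) via x @ 0.5487
    (6,5) via x @ 1.5840
    (6,6) via y @ 1.6614
    (7,6) via x @ 2.6192  # hit
  → r_1 = 2.6192
beam 2: φ=-45°, α=60°
  direction (0.5000, 0.8660); cell (4,5); t to first gridline: x 1.0600, y 0.4965 (then +2.0000 / +1.1547)
    (4,6) via y @ 0.4965
    (5,6) via x @ 1.0600
    (5,7) via y @ 1.6512  # hit
  → r_2 = 1.6512
beam 3: φ=0°, α=105°
  direction (-0.2588, 0.9659); cell (4,5); t to first gridline: x 1.8159, y 0.4452 (then +3.8637 / +1.0353)
    (4,6) via y @ 0.4452
    (4,7) via y @ 1.4804  # hit
  → r_3 = 1.4804
beam 4: φ=45°, α=150°
  direction (-0.8660, 0.5000); cell (4,5); t to first gridline: x 0.5427, y 0.8600 (then +1.1547 / +2.0000)
    (3,5) via x @ 0.5427
    (3,6) via y @ 0.8600
    (2,6) via x @ 1.6974
    (1,6) via x @ 2.8521
    (1,7) via y @ 2.8600  # hit
  → r_4 = 2.8600
beam 5: φ=90°, α=195°
  direction (-0.9659, -0.2588); cell (4,5); t to first gridline: x 0.4866, y 2.2023 (then +1.0353 / +3.8637)
    (3,5) via x @ 0.4866
    (2,5) via x @ 1.5219
    (2,4) via y @ 2.2023
    (1,4) via x @ 2.5571
    (0,4) via x @ 3.5924  # hit
  → r_5 = 3.5924

ranges = [2.6192, 1.6512, 1.4804, 2.8600, 3.5924]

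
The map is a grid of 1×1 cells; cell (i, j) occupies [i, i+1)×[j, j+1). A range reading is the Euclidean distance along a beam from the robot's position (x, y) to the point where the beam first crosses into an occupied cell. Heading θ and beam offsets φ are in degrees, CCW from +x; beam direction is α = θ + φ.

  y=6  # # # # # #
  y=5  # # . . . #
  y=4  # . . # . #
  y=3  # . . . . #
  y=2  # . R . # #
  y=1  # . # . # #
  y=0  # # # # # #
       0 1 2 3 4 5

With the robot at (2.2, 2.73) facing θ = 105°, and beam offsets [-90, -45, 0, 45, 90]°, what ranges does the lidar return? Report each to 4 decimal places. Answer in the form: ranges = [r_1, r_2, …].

beam 1: φ=-90°, α=15°
  d=(0.9659,0.2588)  start (2,2)  tX=0.8282 tY=1.0432  stride 1/|dx|=1.0353 1/|dy|=3.8637
    cross x-line → (3,2), t=0.8282
    cross y-line → (3,3), t=1.0432
    cross x-line → (4,3), t=1.8635
    cross x-line → (5,3), t=2.8988 (wall)
  → r_1 = 2.8988
beam 2: φ=-45°, α=60°
  d=(0.5000,0.8660)  start (2,2)  tX=1.6000 tY=0.3118  stride 1/|dx|=2.0000 1/|dy|=1.1547
    cross y-line → (2,3), t=0.3118
    cross y-line → (2,4), t=1.4665
    cross x-line → (3,4), t=1.6000 (wall)
  → r_2 = 1.6000
beam 3: φ=0°, α=105°
  d=(-0.2588,0.9659)  start (2,2)  tX=0.7727 tY=0.2795  stride 1/|dx|=3.8637 1/|dy|=1.0353
    cross y-line → (2,3), t=0.2795
    cross x-line → (1,3), t=0.7727
    cross y-line → (1,4), t=1.3148
    cross y-line → (1,5), t=2.3501 (wall)
  → r_3 = 2.3501
beam 4: φ=45°, α=150°
  d=(-0.8660,0.5000)  start (2,2)  tX=0.2309 tY=0.5400  stride 1/|dx|=1.1547 1/|dy|=2.0000
    cross x-line → (1,2), t=0.2309
    cross y-line → (1,3), t=0.5400
    cross x-line → (0,3), t=1.3856 (wall)
  → r_4 = 1.3856
beam 5: φ=90°, α=195°
  d=(-0.9659,-0.2588)  start (2,2)  tX=0.2071 tY=2.8205  stride 1/|dx|=1.0353 1/|dy|=3.8637
    cross x-line → (1,2), t=0.2071
    cross x-line → (0,2), t=1.2423 (wall)
  → r_5 = 1.2423

ranges = [2.8988, 1.6000, 2.3501, 1.3856, 1.2423]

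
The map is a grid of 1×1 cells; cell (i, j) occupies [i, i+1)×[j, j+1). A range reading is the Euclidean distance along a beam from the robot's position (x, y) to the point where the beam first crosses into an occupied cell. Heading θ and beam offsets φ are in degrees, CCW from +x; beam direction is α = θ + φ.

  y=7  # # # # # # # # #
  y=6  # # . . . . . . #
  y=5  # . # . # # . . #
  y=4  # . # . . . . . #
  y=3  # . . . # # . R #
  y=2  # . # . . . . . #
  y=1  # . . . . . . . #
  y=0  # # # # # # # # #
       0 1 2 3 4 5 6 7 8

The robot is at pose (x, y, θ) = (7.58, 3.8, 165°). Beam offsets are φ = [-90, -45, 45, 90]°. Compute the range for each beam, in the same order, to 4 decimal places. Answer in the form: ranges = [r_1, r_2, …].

ranges = [1.6228, 3.6950, 5.6000, 2.8988]

beam 1: φ=-90°, α=75°
  cosα=0.2588 sinα=0.9659 | (7,3) | tMaxX 1.6228 tMaxY 0.2071 | tΔX 3.8637 tΔY 1.0353
    t=0.2071 [y] (7,4)
    t=1.2423 [y] (7,5)
    t=1.6228 [x] (8,5) — stop
  → r_1 = 1.6228
beam 2: φ=-45°, α=120°
  cosα=-0.5000 sinα=0.8660 | (7,3) | tMaxX 1.1600 tMaxY 0.2309 | tΔX 2.0000 tΔY 1.1547
    t=0.2309 [y] (7,4)
    t=1.1600 [x] (6,4)
    t=1.3856 [y] (6,5)
    t=2.5403 [y] (6,6)
    t=3.1600 [x] (5,6)
    t=3.6950 [y] (5,7) — stop
  → r_2 = 3.6950
beam 3: φ=45°, α=210°
  cosα=-0.8660 sinα=-0.5000 | (7,3) | tMaxX 0.6697 tMaxY 1.6000 | tΔX 1.1547 tΔY 2.0000
    t=0.6697 [x] (6,3)
    t=1.6000 [y] (6,2)
    t=1.8244 [x] (5,2)
    t=2.9791 [x] (4,2)
    t=3.6000 [y] (4,1)
    t=4.1338 [x] (3,1)
    t=5.2885 [x] (2,1)
    t=5.6000 [y] (2,0) — stop
  → r_3 = 5.6000
beam 4: φ=90°, α=255°
  cosα=-0.2588 sinα=-0.9659 | (7,3) | tMaxX 2.2409 tMaxY 0.8282 | tΔX 3.8637 tΔY 1.0353
    t=0.8282 [y] (7,2)
    t=1.8635 [y] (7,1)
    t=2.2409 [x] (6,1)
    t=2.8988 [y] (6,0) — stop
  → r_4 = 2.8988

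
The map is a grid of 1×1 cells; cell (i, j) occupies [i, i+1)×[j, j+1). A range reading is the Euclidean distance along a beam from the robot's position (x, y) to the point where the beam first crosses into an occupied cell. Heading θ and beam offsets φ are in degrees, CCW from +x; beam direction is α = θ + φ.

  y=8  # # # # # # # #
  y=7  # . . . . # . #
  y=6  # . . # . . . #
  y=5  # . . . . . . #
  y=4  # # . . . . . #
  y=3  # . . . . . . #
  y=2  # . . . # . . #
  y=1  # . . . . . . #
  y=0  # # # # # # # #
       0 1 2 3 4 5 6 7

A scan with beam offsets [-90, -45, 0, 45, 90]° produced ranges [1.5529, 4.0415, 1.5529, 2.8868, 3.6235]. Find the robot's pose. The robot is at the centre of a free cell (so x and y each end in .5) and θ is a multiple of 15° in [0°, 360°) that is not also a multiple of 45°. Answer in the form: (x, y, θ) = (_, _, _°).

The pose lattice has 38·16 = 608 candidates. Test each by forward raycasting.
  (3.5, 4.5, 30°): beam 1 = 1.7321 ≠ 1.5529 ✗
  (6.5, 6.5, 165°): beam 2 = 1.0000 ≠ 4.0415 ✗
  (6.5, 5.5, 195°): beam 1 = 1.9319 ≠ 1.5529 ✗
  (3.5, 5.5, 330°): beam 1 = 5.0000 ≠ 1.5529 ✗
  …
  (3.5, 4.5, 165°): r_1=1.5529, r_2=4.0415, r_3=1.5529, r_4=2.8868, r_5=3.6235 — all match ✓
No second candidate reproduces the full scan.

(x, y, θ) = (3.5, 4.5, 165°)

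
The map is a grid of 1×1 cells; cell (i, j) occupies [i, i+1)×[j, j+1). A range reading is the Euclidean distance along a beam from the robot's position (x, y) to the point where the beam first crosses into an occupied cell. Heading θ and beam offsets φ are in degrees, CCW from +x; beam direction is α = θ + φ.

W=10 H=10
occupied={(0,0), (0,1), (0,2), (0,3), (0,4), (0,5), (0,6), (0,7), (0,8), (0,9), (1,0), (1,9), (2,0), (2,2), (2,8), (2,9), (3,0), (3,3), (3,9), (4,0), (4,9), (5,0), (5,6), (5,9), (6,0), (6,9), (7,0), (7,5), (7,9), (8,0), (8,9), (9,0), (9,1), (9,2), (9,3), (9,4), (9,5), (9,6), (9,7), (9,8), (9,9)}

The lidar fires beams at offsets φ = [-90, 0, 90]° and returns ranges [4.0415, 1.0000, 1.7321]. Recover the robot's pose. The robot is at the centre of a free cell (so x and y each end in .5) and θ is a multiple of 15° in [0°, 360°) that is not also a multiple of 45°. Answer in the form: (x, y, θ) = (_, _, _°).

Enumerate (i+0.5, j+0.5, θ) over the 59 free cells and 16 admissible headings. For each, cast all 3 beams and compare to the given ranges.
  (2.5, 5.5, 15°): beam 1 = 1.9319 ≠ 4.0415 ✗
  (8.5, 2.5, 210°): beam 1 = 2.8868 ≠ 4.0415 ✗
  (5.5, 3.5, 30°): beam 1 = 2.8868 ≠ 4.0415 ✗
  (8.5, 5.5, 300°): beam 1 = 0.5774 ≠ 4.0415 ✗
  (8.5, 2.5, 285°): beam 1 = 5.7956 ≠ 4.0415 ✗
  …
  (6.5, 4.5, 30°): r_1=4.0415, r_2=1.0000, r_3=1.7321 — all match ✓
No second candidate reproduces the full scan.

(x, y, θ) = (6.5, 4.5, 30°)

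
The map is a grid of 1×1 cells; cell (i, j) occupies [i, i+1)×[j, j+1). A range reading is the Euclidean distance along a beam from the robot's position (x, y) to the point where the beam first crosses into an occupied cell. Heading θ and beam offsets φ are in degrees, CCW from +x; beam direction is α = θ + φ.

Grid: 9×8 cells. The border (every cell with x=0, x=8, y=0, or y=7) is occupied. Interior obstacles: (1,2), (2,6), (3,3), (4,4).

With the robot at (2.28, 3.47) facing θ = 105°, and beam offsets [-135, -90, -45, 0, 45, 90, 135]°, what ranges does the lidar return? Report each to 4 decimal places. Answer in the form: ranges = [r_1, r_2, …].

ranges = [0.8314, 0.7454, 4.0761, 3.6545, 1.4780, 1.3252, 0.5600]

beam 1: φ=-135°, α=330°
  cosα=0.8660 sinα=-0.5000 | (2,3) | tMaxX 0.8314 tMaxY 0.9400 | tΔX 1.1547 tΔY 2.0000
    t=0.8314 [x] (3,3) — stop
  → r_1 = 0.8314
beam 2: φ=-90°, α=15°
  cosα=0.9659 sinα=0.2588 | (2,3) | tMaxX 0.7454 tMaxY 2.0478 | tΔX 1.0353 tΔY 3.8637
    t=0.7454 [x] (3,3) — stop
  → r_2 = 0.7454
beam 3: φ=-45°, α=60°
  cosα=0.5000 sinα=0.8660 | (2,3) | tMaxX 1.4400 tMaxY 0.6120 | tΔX 2.0000 tΔY 1.1547
    t=0.6120 [y] (2,4)
    t=1.4400 [x] (3,4)
    t=1.7667 [y] (3,5)
    t=2.9214 [y] (3,6)
    t=3.4400 [x] (4,6)
    t=4.0761 [y] (4,7) — stop
  → r_3 = 4.0761
beam 4: φ=0°, α=105°
  cosα=-0.2588 sinα=0.9659 | (2,3) | tMaxX 1.0818 tMaxY 0.5487 | tΔX 3.8637 tΔY 1.0353
    t=0.5487 [y] (2,4)
    t=1.0818 [x] (1,4)
    t=1.5840 [y] (1,5)
    t=2.6192 [y] (1,6)
    t=3.6545 [y] (1,7) — stop
  → r_4 = 3.6545
beam 5: φ=45°, α=150°
  cosα=-0.8660 sinα=0.5000 | (2,3) | tMaxX 0.3233 tMaxY 1.0600 | tΔX 1.1547 tΔY 2.0000
    t=0.3233 [x] (1,3)
    t=1.0600 [y] (1,4)
    t=1.4780 [x] (0,4) — stop
  → r_5 = 1.4780
beam 6: φ=90°, α=195°
  cosα=-0.9659 sinα=-0.2588 | (2,3) | tMaxX 0.2899 tMaxY 1.8159 | tΔX 1.0353 tΔY 3.8637
    t=0.2899 [x] (1,3)
    t=1.3252 [x] (0,3) — stop
  → r_6 = 1.3252
beam 7: φ=135°, α=240°
  cosα=-0.5000 sinα=-0.8660 | (2,3) | tMaxX 0.5600 tMaxY 0.5427 | tΔX 2.0000 tΔY 1.1547
    t=0.5427 [y] (2,2)
    t=0.5600 [x] (1,2) — stop
  → r_7 = 0.5600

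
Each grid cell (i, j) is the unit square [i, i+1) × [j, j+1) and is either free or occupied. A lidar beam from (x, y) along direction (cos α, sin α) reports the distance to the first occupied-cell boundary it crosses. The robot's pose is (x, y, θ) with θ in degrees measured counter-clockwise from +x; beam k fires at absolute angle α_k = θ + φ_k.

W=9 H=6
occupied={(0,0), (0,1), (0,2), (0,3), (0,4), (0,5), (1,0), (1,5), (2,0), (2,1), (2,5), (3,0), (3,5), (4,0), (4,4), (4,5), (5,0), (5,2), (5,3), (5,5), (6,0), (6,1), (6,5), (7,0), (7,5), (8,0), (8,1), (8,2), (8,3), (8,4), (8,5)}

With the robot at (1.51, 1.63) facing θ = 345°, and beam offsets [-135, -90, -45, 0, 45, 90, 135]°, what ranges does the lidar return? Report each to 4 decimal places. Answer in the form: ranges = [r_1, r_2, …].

beam 1: φ=-135°, α=210°
  direction (-0.8660, -0.5000); cell (1,1); t to first gridline: x 0.5889, y 1.2600 (then +1.1547 / +2.0000)
    (0,1) via x @ 0.5889  # hit
  → r_1 = 0.5889
beam 2: φ=-90°, α=255°
  direction (-0.2588, -0.9659); cell (1,1); t to first gridline: x 1.9705, y 0.6522 (then +3.8637 / +1.0353)
    (1,0) via y @ 0.6522  # hit
  → r_2 = 0.6522
beam 3: φ=-45°, α=300°
  direction (0.5000, -0.8660); cell (1,1); t to first gridline: x 0.9800, y 0.7275 (then +2.0000 / +1.1547)
    (1,0) via y @ 0.7275  # hit
  → r_3 = 0.7275
beam 4: φ=0°, α=345°
  direction (0.9659, -0.2588); cell (1,1); t to first gridline: x 0.5073, y 2.4341 (then +1.0353 / +3.8637)
    (2,1) via x @ 0.5073  # hit
  → r_4 = 0.5073
beam 5: φ=45°, α=30°
  direction (0.8660, 0.5000); cell (1,1); t to first gridline: x 0.5658, y 0.7400 (then +1.1547 / +2.0000)
    (2,1) via x @ 0.5658  # hit
  → r_5 = 0.5658
beam 6: φ=90°, α=75°
  direction (0.2588, 0.9659); cell (1,1); t to first gridline: x 1.8932, y 0.3831 (then +3.8637 / +1.0353)
    (1,2) via y @ 0.3831
    (1,3) via y @ 1.4183
    (2,3) via x @ 1.8932
    (2,4) via y @ 2.4536
    (2,5) via y @ 3.4889  # hit
  → r_6 = 3.4889
beam 7: φ=135°, α=120°
  direction (-0.5000, 0.8660); cell (1,1); t to first gridline: x 1.0200, y 0.4272 (then +2.0000 / +1.1547)
    (1,2) via y @ 0.4272
    (0,2) via x @ 1.0200  # hit
  → r_7 = 1.0200

ranges = [0.5889, 0.6522, 0.7275, 0.5073, 0.5658, 3.4889, 1.0200]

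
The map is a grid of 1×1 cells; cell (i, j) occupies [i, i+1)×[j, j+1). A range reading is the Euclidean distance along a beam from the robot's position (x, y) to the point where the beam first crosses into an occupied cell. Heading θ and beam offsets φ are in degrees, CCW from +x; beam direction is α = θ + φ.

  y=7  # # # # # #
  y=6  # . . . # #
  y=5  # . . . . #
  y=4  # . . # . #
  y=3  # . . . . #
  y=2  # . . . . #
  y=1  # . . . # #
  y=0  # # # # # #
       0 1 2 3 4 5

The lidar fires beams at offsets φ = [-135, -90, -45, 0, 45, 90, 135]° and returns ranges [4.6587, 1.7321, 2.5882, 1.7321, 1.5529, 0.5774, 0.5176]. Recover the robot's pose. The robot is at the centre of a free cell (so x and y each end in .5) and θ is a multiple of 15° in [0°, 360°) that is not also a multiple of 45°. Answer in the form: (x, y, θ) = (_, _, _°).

(x, y, θ) = (1.5, 5.5, 60°)

Enumerate (i+0.5, j+0.5, θ) over the 21 free cells and 16 admissible headings. For each, cast all 7 beams and compare to the given ranges.
  (3.5, 1.5, 330°): beam 1 = 1.9319 ≠ 4.6587 ✗
  (4.5, 4.5, 150°): beam 1 = 0.5176 ≠ 4.6587 ✗
  (2.5, 3.5, 15°): beam 1 = 2.8868 ≠ 4.6587 ✗
  …
  (1.5, 5.5, 60°): r_1=4.6587, r_2=1.7321, r_3=2.5882, r_4=1.7321, r_5=1.5529, r_6=0.5774, r_7=0.5176 — all match ✓
No second candidate reproduces the full scan.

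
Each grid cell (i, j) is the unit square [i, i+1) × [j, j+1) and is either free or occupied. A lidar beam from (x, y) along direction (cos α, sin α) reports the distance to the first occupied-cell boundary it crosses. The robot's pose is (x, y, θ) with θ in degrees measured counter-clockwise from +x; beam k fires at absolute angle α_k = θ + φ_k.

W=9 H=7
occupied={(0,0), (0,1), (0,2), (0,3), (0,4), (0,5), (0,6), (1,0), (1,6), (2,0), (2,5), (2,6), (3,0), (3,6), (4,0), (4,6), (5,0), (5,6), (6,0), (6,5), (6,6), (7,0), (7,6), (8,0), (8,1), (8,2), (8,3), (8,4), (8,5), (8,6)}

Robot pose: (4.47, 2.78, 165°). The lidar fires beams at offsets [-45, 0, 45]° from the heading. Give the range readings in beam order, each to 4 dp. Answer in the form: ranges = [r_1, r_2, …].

beam 1: φ=-45°, α=120°
  d=(-0.5000,0.8660)  start (4,2)  tX=0.9400 tY=0.2540  stride 1/|dx|=2.0000 1/|dy|=1.1547
    cross y-line → (4,3), t=0.2540
    cross x-line → (3,3), t=0.9400
    cross y-line → (3,4), t=1.4087
    cross y-line → (3,5), t=2.5634
    cross x-line → (2,5), t=2.9400 (wall)
  → r_1 = 2.9400
beam 2: φ=0°, α=165°
  d=(-0.9659,0.2588)  start (4,2)  tX=0.4866 tY=0.8500  stride 1/|dx|=1.0353 1/|dy|=3.8637
    cross x-line → (3,2), t=0.4866
    cross y-line → (3,3), t=0.8500
    cross x-line → (2,3), t=1.5219
    cross x-line → (1,3), t=2.5571
    cross x-line → (0,3), t=3.5924 (wall)
  → r_2 = 3.5924
beam 3: φ=45°, α=210°
  d=(-0.8660,-0.5000)  start (4,2)  tX=0.5427 tY=1.5600  stride 1/|dx|=1.1547 1/|dy|=2.0000
    cross x-line → (3,2), t=0.5427
    cross y-line → (3,1), t=1.5600
    cross x-line → (2,1), t=1.6974
    cross x-line → (1,1), t=2.8521
    cross y-line → (1,0), t=3.5600 (wall)
  → r_3 = 3.5600

ranges = [2.9400, 3.5924, 3.5600]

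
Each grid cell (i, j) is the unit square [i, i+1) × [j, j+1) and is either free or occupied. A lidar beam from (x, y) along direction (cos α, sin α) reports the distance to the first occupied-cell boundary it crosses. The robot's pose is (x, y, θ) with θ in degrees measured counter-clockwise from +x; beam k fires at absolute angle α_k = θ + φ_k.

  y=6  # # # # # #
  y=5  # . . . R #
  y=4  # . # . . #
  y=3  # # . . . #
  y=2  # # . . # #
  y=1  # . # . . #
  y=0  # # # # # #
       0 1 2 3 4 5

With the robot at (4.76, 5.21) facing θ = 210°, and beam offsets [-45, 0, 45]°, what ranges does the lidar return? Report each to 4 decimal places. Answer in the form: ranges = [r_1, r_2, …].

beam 1: φ=-45°, α=165°
  dir = (cos 165°, sin 165°) = (-0.9659, 0.2588); from cell (4,5)
  next x-line at t=0.7868, next y-line at t=3.0523; Δt_x=1.0353, Δt_y=3.8637
    x: enter (3,5) at t=0.7868
    x: enter (2,5) at t=1.8221
    x: enter (1,5) at t=2.8574
    y: enter (1,6) at t=3.0523 ← occupied
  → r_1 = 3.0523
beam 2: φ=0°, α=210°
  dir = (cos 210°, sin 210°) = (-0.8660, -0.5000); from cell (4,5)
  next x-line at t=0.8776, next y-line at t=0.4200; Δt_x=1.1547, Δt_y=2.0000
    y: enter (4,4) at t=0.4200
    x: enter (3,4) at t=0.8776
    x: enter (2,4) at t=2.0323 ← occupied
  → r_2 = 2.0323
beam 3: φ=45°, α=255°
  dir = (cos 255°, sin 255°) = (-0.2588, -0.9659); from cell (4,5)
  next x-line at t=2.9364, next y-line at t=0.2174; Δt_x=3.8637, Δt_y=1.0353
    y: enter (4,4) at t=0.2174
    y: enter (4,3) at t=1.2527
    y: enter (4,2) at t=2.2880 ← occupied
  → r_3 = 2.2880

ranges = [3.0523, 2.0323, 2.2880]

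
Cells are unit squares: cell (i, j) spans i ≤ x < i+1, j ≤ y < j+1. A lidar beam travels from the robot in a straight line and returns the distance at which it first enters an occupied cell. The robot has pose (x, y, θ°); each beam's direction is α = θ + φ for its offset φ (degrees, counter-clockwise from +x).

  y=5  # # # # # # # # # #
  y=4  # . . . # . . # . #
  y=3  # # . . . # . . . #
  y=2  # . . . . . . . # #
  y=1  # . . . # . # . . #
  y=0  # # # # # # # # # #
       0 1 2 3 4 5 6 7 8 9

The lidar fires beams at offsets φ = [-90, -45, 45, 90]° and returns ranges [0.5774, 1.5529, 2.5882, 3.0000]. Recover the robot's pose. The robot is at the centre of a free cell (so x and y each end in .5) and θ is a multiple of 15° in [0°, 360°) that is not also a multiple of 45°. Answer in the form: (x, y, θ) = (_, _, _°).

(x, y, θ) = (1.5, 2.5, 300°)

The pose lattice has 25·16 = 400 candidates. Test each by forward raycasting.
  (6.5, 4.5, 150°): beam 2 = 0.5176 ≠ 1.5529 ✗
  (6.5, 2.5, 30°): beam 3 = 1.9319 ≠ 2.5882 ✗
  (4.5, 2.5, 255°): beam 1 = 2.5882 ≠ 0.5774 ✗
  …
  (1.5, 2.5, 300°): r_1=0.5774, r_2=1.5529, r_3=2.5882, r_4=3.0000 — all match ✓
Unique over the lattice → pose = (1.5, 2.5, 300°).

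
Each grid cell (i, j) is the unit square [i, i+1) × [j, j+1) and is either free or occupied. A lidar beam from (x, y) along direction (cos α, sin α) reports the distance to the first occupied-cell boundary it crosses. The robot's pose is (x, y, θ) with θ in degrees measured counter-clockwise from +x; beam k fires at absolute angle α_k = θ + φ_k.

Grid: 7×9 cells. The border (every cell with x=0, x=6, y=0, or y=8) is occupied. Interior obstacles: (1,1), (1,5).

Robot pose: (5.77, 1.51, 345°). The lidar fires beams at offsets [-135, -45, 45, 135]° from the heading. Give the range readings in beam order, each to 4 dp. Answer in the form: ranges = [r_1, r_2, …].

ranges = [1.0200, 0.4600, 0.2656, 7.4940]

beam 1: φ=-135°, α=210°
  dir = (cos 210°, sin 210°) = (-0.8660, -0.5000); from cell (5,1)
  next x-line at t=0.8891, next y-line at t=1.0200; Δt_x=1.1547, Δt_y=2.0000
    x: enter (4,1) at t=0.8891
    y: enter (4,0) at t=1.0200 ← occupied
  → r_1 = 1.0200
beam 2: φ=-45°, α=300°
  dir = (cos 300°, sin 300°) = (0.5000, -0.8660); from cell (5,1)
  next x-line at t=0.4600, next y-line at t=0.5889; Δt_x=2.0000, Δt_y=1.1547
    x: enter (6,1) at t=0.4600 ← occupied
  → r_2 = 0.4600
beam 3: φ=45°, α=30°
  dir = (cos 30°, sin 30°) = (0.8660, 0.5000); from cell (5,1)
  next x-line at t=0.2656, next y-line at t=0.9800; Δt_x=1.1547, Δt_y=2.0000
    x: enter (6,1) at t=0.2656 ← occupied
  → r_3 = 0.2656
beam 4: φ=135°, α=120°
  dir = (cos 120°, sin 120°) = (-0.5000, 0.8660); from cell (5,1)
  next x-line at t=1.5400, next y-line at t=0.5658; Δt_x=2.0000, Δt_y=1.1547
    y: enter (5,2) at t=0.5658
    x: enter (4,2) at t=1.5400
    y: enter (4,3) at t=1.7205
    y: enter (4,4) at t=2.8752
    x: enter (3,4) at t=3.5400
    y: enter (3,5) at t=4.0299
    y: enter (3,6) at t=5.1846
    x: enter (2,6) at t=5.5400
    y: enter (2,7) at t=6.3393
    y: enter (2,8) at t=7.4940 ← occupied
  → r_4 = 7.4940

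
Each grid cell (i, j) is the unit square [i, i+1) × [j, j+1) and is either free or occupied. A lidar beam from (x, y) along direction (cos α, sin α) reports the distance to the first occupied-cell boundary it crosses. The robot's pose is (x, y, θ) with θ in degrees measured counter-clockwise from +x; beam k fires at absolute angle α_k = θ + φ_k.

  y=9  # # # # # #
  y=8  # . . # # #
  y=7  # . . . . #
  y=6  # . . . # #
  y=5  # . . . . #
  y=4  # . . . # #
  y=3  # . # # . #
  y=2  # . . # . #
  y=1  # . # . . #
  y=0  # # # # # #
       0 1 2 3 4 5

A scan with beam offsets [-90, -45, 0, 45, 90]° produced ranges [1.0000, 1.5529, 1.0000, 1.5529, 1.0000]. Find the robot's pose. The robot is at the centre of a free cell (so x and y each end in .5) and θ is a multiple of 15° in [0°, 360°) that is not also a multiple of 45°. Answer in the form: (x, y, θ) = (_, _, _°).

Enumerate (i+0.5, j+0.5, θ) over the 24 free cells and 16 admissible headings. For each, cast all 5 beams and compare to the given ranges.
  (1.5, 1.5, 345°): beam 1 = 0.5176 ≠ 1.0000 ✗
  (4.5, 7.5, 15°): beam 1 = 0.5176 ≠ 1.0000 ✗
  (2.5, 4.5, 15°): beam 1 = 0.5176 ≠ 1.0000 ✗
  (3.5, 4.5, 240°): beam 1 = 2.8868 ≠ 1.0000 ✗
  …
  (1.5, 2.5, 330°): r_1=1.0000, r_2=1.5529, r_3=1.0000, r_4=1.5529, r_5=1.0000 — all match ✓
No second candidate reproduces the full scan.

(x, y, θ) = (1.5, 2.5, 330°)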